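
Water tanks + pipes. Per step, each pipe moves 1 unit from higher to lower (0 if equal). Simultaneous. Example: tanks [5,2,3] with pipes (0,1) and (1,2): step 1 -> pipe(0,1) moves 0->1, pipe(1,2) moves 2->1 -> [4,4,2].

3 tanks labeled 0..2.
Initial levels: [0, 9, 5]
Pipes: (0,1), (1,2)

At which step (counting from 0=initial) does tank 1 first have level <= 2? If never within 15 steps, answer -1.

Answer: -1

Derivation:
Step 1: flows [1->0,1->2] -> levels [1 7 6]
Step 2: flows [1->0,1->2] -> levels [2 5 7]
Step 3: flows [1->0,2->1] -> levels [3 5 6]
Step 4: flows [1->0,2->1] -> levels [4 5 5]
Step 5: flows [1->0,1=2] -> levels [5 4 5]
Step 6: flows [0->1,2->1] -> levels [4 6 4]
Step 7: flows [1->0,1->2] -> levels [5 4 5]
  -> period-2 cycle (repeats step 5); tank 1 never drops to <=2
Tank 1 never reaches <=2 within 15 steps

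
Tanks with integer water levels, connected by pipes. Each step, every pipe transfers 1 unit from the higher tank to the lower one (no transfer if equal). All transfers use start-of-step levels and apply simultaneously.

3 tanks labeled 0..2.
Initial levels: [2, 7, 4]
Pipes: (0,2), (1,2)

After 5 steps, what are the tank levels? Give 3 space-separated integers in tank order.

Step 1: flows [2->0,1->2] -> levels [3 6 4]
Step 2: flows [2->0,1->2] -> levels [4 5 4]
Step 3: flows [0=2,1->2] -> levels [4 4 5]
Step 4: flows [2->0,2->1] -> levels [5 5 3]
Step 5: flows [0->2,1->2] -> levels [4 4 5]

Answer: 4 4 5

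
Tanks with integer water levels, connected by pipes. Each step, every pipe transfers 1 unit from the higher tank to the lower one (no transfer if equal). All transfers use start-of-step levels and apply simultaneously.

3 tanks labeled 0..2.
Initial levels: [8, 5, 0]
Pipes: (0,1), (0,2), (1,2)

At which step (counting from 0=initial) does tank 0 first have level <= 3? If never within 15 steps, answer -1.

Answer: -1

Derivation:
Step 1: flows [0->1,0->2,1->2] -> levels [6 5 2]
Step 2: flows [0->1,0->2,1->2] -> levels [4 5 4]
Step 3: flows [1->0,0=2,1->2] -> levels [5 3 5]
Step 4: flows [0->1,0=2,2->1] -> levels [4 5 4]
  -> period-2 cycle (repeats step 2); tank 0 never drops to <=3
Tank 0 never reaches <=3 within 15 steps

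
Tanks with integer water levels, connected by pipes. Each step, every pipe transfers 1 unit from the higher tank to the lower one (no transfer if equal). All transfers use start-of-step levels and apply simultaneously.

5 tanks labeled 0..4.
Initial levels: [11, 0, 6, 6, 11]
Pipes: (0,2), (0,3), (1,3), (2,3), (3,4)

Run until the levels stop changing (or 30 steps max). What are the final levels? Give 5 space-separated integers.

Step 1: flows [0->2,0->3,3->1,2=3,4->3] -> levels [9 1 7 7 10]
Step 2: flows [0->2,0->3,3->1,2=3,4->3] -> levels [7 2 8 8 9]
Step 3: flows [2->0,3->0,3->1,2=3,4->3] -> levels [9 3 7 7 8]
Step 4: flows [0->2,0->3,3->1,2=3,4->3] -> levels [7 4 8 8 7]
Step 5: flows [2->0,3->0,3->1,2=3,3->4] -> levels [9 5 7 5 8]
Step 6: flows [0->2,0->3,1=3,2->3,4->3] -> levels [7 5 7 8 7]
Step 7: flows [0=2,3->0,3->1,3->2,3->4] -> levels [8 6 8 4 8]
Step 8: flows [0=2,0->3,1->3,2->3,4->3] -> levels [7 5 7 8 7]
  -> period-2 cycle: step 8 state = step 6 state; never stabilizes
  -> state at step 30: (30-6) mod 2 = 0, same as step 6 -> [7 5 7 8 7]

Answer: 7 5 7 8 7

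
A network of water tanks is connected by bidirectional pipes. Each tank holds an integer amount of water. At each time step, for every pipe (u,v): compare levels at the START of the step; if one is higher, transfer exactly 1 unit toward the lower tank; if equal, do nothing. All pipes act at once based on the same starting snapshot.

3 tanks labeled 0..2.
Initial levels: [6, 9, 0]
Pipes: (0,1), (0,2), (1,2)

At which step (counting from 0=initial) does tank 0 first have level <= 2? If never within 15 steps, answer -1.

Step 1: flows [1->0,0->2,1->2] -> levels [6 7 2]
Step 2: flows [1->0,0->2,1->2] -> levels [6 5 4]
Step 3: flows [0->1,0->2,1->2] -> levels [4 5 6]
Step 4: flows [1->0,2->0,2->1] -> levels [6 5 4]
  -> period-2 cycle (repeats step 2); tank 0 never drops to <=2
Tank 0 never reaches <=2 within 15 steps

Answer: -1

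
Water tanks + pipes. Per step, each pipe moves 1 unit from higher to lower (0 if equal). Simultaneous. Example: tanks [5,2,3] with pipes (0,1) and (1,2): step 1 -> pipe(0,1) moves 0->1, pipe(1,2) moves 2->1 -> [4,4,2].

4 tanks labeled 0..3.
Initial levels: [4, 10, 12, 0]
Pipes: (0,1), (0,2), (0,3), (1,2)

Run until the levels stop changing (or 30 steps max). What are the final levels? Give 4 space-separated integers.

Answer: 8 6 6 6

Derivation:
Step 1: flows [1->0,2->0,0->3,2->1] -> levels [5 10 10 1]
Step 2: flows [1->0,2->0,0->3,1=2] -> levels [6 9 9 2]
Step 3: flows [1->0,2->0,0->3,1=2] -> levels [7 8 8 3]
Step 4: flows [1->0,2->0,0->3,1=2] -> levels [8 7 7 4]
Step 5: flows [0->1,0->2,0->3,1=2] -> levels [5 8 8 5]
Step 6: flows [1->0,2->0,0=3,1=2] -> levels [7 7 7 5]
Step 7: flows [0=1,0=2,0->3,1=2] -> levels [6 7 7 6]
Step 8: flows [1->0,2->0,0=3,1=2] -> levels [8 6 6 6]
Step 9: flows [0->1,0->2,0->3,1=2] -> levels [5 7 7 7]
Step 10: flows [1->0,2->0,3->0,1=2] -> levels [8 6 6 6]
  -> period-2 cycle: step 10 state = step 8 state; never stabilizes
  -> state at step 30: (30-8) mod 2 = 0, same as step 8 -> [8 6 6 6]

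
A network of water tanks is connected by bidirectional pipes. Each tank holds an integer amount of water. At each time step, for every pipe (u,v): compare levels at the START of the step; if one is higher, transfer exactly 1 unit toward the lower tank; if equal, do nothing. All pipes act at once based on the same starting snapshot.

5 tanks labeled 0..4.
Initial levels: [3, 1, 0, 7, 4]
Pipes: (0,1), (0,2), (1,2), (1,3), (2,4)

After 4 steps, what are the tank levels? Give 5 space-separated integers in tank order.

Step 1: flows [0->1,0->2,1->2,3->1,4->2] -> levels [1 2 3 6 3]
Step 2: flows [1->0,2->0,2->1,3->1,2=4] -> levels [3 3 1 5 3]
Step 3: flows [0=1,0->2,1->2,3->1,4->2] -> levels [2 3 4 4 2]
Step 4: flows [1->0,2->0,2->1,3->1,2->4] -> levels [4 4 1 3 3]

Answer: 4 4 1 3 3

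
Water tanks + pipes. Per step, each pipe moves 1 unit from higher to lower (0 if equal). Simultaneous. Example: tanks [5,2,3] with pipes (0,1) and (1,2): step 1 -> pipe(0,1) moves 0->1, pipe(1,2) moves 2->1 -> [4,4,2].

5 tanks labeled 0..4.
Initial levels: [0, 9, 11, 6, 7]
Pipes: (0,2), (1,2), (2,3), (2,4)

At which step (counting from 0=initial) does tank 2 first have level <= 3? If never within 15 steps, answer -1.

Step 1: flows [2->0,2->1,2->3,2->4] -> levels [1 10 7 7 8]
Step 2: flows [2->0,1->2,2=3,4->2] -> levels [2 9 8 7 7]
Step 3: flows [2->0,1->2,2->3,2->4] -> levels [3 8 6 8 8]
Step 4: flows [2->0,1->2,3->2,4->2] -> levels [4 7 8 7 7]
Step 5: flows [2->0,2->1,2->3,2->4] -> levels [5 8 4 8 8]
Step 6: flows [0->2,1->2,3->2,4->2] -> levels [4 7 8 7 7]
  -> period-2 cycle (repeats step 4); tank 2 never drops to <=3
Tank 2 never reaches <=3 within 15 steps

Answer: -1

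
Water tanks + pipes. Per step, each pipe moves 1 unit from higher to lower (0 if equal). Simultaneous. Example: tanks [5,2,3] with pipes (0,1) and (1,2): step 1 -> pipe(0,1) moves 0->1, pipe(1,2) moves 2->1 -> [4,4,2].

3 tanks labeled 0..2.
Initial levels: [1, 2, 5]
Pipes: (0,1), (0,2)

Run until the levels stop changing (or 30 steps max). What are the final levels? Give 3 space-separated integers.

Step 1: flows [1->0,2->0] -> levels [3 1 4]
Step 2: flows [0->1,2->0] -> levels [3 2 3]
Step 3: flows [0->1,0=2] -> levels [2 3 3]
Step 4: flows [1->0,2->0] -> levels [4 2 2]
Step 5: flows [0->1,0->2] -> levels [2 3 3]
  -> period-2 cycle: step 5 state = step 3 state; never stabilizes
  -> state at step 30: (30-3) mod 2 = 1, same as step 4 -> [4 2 2]

Answer: 4 2 2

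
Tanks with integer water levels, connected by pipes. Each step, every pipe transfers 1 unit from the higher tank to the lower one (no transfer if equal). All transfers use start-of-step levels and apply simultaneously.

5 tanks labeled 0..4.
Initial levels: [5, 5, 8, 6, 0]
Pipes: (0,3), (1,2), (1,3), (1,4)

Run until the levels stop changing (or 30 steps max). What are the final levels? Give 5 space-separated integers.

Step 1: flows [3->0,2->1,3->1,1->4] -> levels [6 6 7 4 1]
Step 2: flows [0->3,2->1,1->3,1->4] -> levels [5 5 6 6 2]
Step 3: flows [3->0,2->1,3->1,1->4] -> levels [6 6 5 4 3]
Step 4: flows [0->3,1->2,1->3,1->4] -> levels [5 3 6 6 4]
Step 5: flows [3->0,2->1,3->1,4->1] -> levels [6 6 5 4 3]
  -> period-2 cycle: step 5 state = step 3 state; never stabilizes
  -> state at step 30: (30-3) mod 2 = 1, same as step 4 -> [5 3 6 6 4]

Answer: 5 3 6 6 4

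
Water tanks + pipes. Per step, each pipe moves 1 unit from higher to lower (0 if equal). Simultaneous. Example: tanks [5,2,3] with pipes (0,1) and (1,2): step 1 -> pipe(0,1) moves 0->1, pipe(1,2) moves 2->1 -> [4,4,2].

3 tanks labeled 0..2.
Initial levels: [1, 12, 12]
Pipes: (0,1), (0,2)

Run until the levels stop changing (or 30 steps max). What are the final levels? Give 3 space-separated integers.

Step 1: flows [1->0,2->0] -> levels [3 11 11]
Step 2: flows [1->0,2->0] -> levels [5 10 10]
Step 3: flows [1->0,2->0] -> levels [7 9 9]
Step 4: flows [1->0,2->0] -> levels [9 8 8]
Step 5: flows [0->1,0->2] -> levels [7 9 9]
  -> period-2 cycle: step 5 state = step 3 state; never stabilizes
  -> state at step 30: (30-3) mod 2 = 1, same as step 4 -> [9 8 8]

Answer: 9 8 8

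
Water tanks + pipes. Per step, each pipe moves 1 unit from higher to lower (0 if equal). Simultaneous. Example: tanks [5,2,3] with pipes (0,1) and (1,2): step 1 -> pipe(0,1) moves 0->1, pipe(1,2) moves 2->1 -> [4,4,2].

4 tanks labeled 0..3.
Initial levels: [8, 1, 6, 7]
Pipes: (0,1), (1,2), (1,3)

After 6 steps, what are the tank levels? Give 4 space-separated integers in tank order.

Answer: 6 7 4 5

Derivation:
Step 1: flows [0->1,2->1,3->1] -> levels [7 4 5 6]
Step 2: flows [0->1,2->1,3->1] -> levels [6 7 4 5]
Step 3: flows [1->0,1->2,1->3] -> levels [7 4 5 6]
  -> period-2 cycle: step 3 state = step 1 state
  -> state at step 6: (6-1) mod 2 = 1, same as step 2 -> [6 7 4 5]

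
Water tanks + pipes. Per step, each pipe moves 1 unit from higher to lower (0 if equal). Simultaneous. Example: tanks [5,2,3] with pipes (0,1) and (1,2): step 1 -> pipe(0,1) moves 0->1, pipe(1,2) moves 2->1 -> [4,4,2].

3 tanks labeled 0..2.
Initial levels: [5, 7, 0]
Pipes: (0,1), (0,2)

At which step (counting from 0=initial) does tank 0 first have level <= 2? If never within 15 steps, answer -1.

Answer: -1

Derivation:
Step 1: flows [1->0,0->2] -> levels [5 6 1]
Step 2: flows [1->0,0->2] -> levels [5 5 2]
Step 3: flows [0=1,0->2] -> levels [4 5 3]
Step 4: flows [1->0,0->2] -> levels [4 4 4]
Step 5: flows [0=1,0=2] -> levels [4 4 4]
  -> stable; tank 0 stays at 4 > 2
Tank 0 never reaches <=2 within 15 steps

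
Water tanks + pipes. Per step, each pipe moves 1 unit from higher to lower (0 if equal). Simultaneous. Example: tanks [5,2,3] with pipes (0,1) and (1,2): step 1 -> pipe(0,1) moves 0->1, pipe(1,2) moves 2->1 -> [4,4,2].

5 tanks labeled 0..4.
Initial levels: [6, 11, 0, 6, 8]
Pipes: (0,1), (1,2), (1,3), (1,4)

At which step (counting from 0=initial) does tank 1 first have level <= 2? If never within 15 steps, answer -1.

Step 1: flows [1->0,1->2,1->3,1->4] -> levels [7 7 1 7 9]
Step 2: flows [0=1,1->2,1=3,4->1] -> levels [7 7 2 7 8]
Step 3: flows [0=1,1->2,1=3,4->1] -> levels [7 7 3 7 7]
Step 4: flows [0=1,1->2,1=3,1=4] -> levels [7 6 4 7 7]
Step 5: flows [0->1,1->2,3->1,4->1] -> levels [6 8 5 6 6]
Step 6: flows [1->0,1->2,1->3,1->4] -> levels [7 4 6 7 7]
Step 7: flows [0->1,2->1,3->1,4->1] -> levels [6 8 5 6 6]
  -> period-2 cycle (repeats step 5); tank 1 never drops to <=2
Tank 1 never reaches <=2 within 15 steps

Answer: -1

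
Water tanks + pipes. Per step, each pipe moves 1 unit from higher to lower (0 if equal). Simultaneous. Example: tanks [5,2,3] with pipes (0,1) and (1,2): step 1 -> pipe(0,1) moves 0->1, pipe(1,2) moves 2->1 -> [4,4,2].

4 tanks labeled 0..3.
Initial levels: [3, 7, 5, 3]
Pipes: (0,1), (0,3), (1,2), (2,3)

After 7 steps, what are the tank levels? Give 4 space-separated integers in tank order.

Step 1: flows [1->0,0=3,1->2,2->3] -> levels [4 5 5 4]
Step 2: flows [1->0,0=3,1=2,2->3] -> levels [5 4 4 5]
Step 3: flows [0->1,0=3,1=2,3->2] -> levels [4 5 5 4]
  -> period-2 cycle: step 3 state = step 1 state
  -> state at step 7: (7-1) mod 2 = 0, same as step 1 -> [4 5 5 4]

Answer: 4 5 5 4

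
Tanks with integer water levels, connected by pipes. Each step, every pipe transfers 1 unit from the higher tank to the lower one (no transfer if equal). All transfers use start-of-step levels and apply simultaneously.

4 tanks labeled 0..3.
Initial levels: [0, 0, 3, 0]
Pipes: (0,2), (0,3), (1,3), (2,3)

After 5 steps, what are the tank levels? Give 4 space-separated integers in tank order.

Step 1: flows [2->0,0=3,1=3,2->3] -> levels [1 0 1 1]
Step 2: flows [0=2,0=3,3->1,2=3] -> levels [1 1 1 0]
Step 3: flows [0=2,0->3,1->3,2->3] -> levels [0 0 0 3]
Step 4: flows [0=2,3->0,3->1,3->2] -> levels [1 1 1 0]
  -> period-2 cycle: step 4 state = step 2 state
  -> state at step 5: (5-2) mod 2 = 1, same as step 3 -> [0 0 0 3]

Answer: 0 0 0 3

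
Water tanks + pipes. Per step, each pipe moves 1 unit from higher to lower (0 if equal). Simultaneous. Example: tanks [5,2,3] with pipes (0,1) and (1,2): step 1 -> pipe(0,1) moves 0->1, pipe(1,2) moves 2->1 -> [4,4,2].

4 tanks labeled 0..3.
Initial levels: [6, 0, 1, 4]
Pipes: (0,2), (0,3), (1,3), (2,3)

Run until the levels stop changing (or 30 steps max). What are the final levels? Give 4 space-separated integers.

Step 1: flows [0->2,0->3,3->1,3->2] -> levels [4 1 3 3]
Step 2: flows [0->2,0->3,3->1,2=3] -> levels [2 2 4 3]
Step 3: flows [2->0,3->0,3->1,2->3] -> levels [4 3 2 2]
Step 4: flows [0->2,0->3,1->3,2=3] -> levels [2 2 3 4]
Step 5: flows [2->0,3->0,3->1,3->2] -> levels [4 3 3 1]
Step 6: flows [0->2,0->3,1->3,2->3] -> levels [2 2 3 4]
  -> period-2 cycle: step 6 state = step 4 state; never stabilizes
  -> state at step 30: (30-4) mod 2 = 0, same as step 4 -> [2 2 3 4]

Answer: 2 2 3 4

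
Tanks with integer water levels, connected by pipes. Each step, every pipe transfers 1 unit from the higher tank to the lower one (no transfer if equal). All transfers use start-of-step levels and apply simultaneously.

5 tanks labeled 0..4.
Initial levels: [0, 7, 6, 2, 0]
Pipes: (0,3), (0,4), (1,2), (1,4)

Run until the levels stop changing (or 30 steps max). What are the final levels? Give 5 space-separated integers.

Answer: 1 3 4 3 4

Derivation:
Step 1: flows [3->0,0=4,1->2,1->4] -> levels [1 5 7 1 1]
Step 2: flows [0=3,0=4,2->1,1->4] -> levels [1 5 6 1 2]
Step 3: flows [0=3,4->0,2->1,1->4] -> levels [2 5 5 1 2]
Step 4: flows [0->3,0=4,1=2,1->4] -> levels [1 4 5 2 3]
Step 5: flows [3->0,4->0,2->1,1->4] -> levels [3 4 4 1 3]
Step 6: flows [0->3,0=4,1=2,1->4] -> levels [2 3 4 2 4]
Step 7: flows [0=3,4->0,2->1,4->1] -> levels [3 5 3 2 2]
Step 8: flows [0->3,0->4,1->2,1->4] -> levels [1 3 4 3 4]
Step 9: flows [3->0,4->0,2->1,4->1] -> levels [3 5 3 2 2]
  -> period-2 cycle: step 9 state = step 7 state; never stabilizes
  -> state at step 30: (30-7) mod 2 = 1, same as step 8 -> [1 3 4 3 4]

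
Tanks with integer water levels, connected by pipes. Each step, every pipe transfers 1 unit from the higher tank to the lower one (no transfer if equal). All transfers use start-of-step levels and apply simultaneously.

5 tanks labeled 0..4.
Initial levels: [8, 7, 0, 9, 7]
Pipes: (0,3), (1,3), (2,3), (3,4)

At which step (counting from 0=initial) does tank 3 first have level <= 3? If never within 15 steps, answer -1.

Step 1: flows [3->0,3->1,3->2,3->4] -> levels [9 8 1 5 8]
Step 2: flows [0->3,1->3,3->2,4->3] -> levels [8 7 2 7 7]
Step 3: flows [0->3,1=3,3->2,3=4] -> levels [7 7 3 7 7]
Step 4: flows [0=3,1=3,3->2,3=4] -> levels [7 7 4 6 7]
Step 5: flows [0->3,1->3,3->2,4->3] -> levels [6 6 5 8 6]
Step 6: flows [3->0,3->1,3->2,3->4] -> levels [7 7 6 4 7]
Step 7: flows [0->3,1->3,2->3,4->3] -> levels [6 6 5 8 6]
  -> period-2 cycle (repeats step 5); tank 3 never drops to <=3
Tank 3 never reaches <=3 within 15 steps

Answer: -1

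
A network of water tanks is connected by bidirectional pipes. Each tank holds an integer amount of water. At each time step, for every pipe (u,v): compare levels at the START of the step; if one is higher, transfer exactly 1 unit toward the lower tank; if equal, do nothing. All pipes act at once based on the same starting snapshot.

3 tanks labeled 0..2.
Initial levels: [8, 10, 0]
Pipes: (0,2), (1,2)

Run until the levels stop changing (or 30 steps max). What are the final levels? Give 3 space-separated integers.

Step 1: flows [0->2,1->2] -> levels [7 9 2]
Step 2: flows [0->2,1->2] -> levels [6 8 4]
Step 3: flows [0->2,1->2] -> levels [5 7 6]
Step 4: flows [2->0,1->2] -> levels [6 6 6]
Step 5: flows [0=2,1=2] -> levels [6 6 6]
  -> stable (no change)

Answer: 6 6 6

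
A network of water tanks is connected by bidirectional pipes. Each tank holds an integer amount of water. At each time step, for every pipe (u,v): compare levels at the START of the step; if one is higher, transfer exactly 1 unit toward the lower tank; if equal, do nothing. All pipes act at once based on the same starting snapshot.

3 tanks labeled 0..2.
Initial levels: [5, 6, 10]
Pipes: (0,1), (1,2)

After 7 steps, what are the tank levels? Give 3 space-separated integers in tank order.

Answer: 7 7 7

Derivation:
Step 1: flows [1->0,2->1] -> levels [6 6 9]
Step 2: flows [0=1,2->1] -> levels [6 7 8]
Step 3: flows [1->0,2->1] -> levels [7 7 7]
Step 4: flows [0=1,1=2] -> levels [7 7 7]
  -> stable; steps 5..7 unchanged -> [7 7 7]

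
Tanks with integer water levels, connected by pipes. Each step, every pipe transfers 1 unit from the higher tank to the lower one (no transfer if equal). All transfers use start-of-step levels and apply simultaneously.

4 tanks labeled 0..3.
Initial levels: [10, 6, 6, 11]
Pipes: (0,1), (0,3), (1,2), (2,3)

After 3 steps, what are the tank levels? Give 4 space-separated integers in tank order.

Step 1: flows [0->1,3->0,1=2,3->2] -> levels [10 7 7 9]
Step 2: flows [0->1,0->3,1=2,3->2] -> levels [8 8 8 9]
Step 3: flows [0=1,3->0,1=2,3->2] -> levels [9 8 9 7]

Answer: 9 8 9 7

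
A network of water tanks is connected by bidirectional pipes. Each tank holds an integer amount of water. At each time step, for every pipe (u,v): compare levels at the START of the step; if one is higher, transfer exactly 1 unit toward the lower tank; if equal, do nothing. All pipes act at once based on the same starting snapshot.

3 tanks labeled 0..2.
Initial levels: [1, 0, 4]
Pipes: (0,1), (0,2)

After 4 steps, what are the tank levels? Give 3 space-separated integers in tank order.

Step 1: flows [0->1,2->0] -> levels [1 1 3]
Step 2: flows [0=1,2->0] -> levels [2 1 2]
Step 3: flows [0->1,0=2] -> levels [1 2 2]
Step 4: flows [1->0,2->0] -> levels [3 1 1]

Answer: 3 1 1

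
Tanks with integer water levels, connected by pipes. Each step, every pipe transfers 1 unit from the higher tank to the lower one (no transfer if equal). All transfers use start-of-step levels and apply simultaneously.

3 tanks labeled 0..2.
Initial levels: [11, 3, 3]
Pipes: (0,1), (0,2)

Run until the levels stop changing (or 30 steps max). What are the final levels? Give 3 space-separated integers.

Step 1: flows [0->1,0->2] -> levels [9 4 4]
Step 2: flows [0->1,0->2] -> levels [7 5 5]
Step 3: flows [0->1,0->2] -> levels [5 6 6]
Step 4: flows [1->0,2->0] -> levels [7 5 5]
  -> period-2 cycle: step 4 state = step 2 state; never stabilizes
  -> state at step 30: (30-2) mod 2 = 0, same as step 2 -> [7 5 5]

Answer: 7 5 5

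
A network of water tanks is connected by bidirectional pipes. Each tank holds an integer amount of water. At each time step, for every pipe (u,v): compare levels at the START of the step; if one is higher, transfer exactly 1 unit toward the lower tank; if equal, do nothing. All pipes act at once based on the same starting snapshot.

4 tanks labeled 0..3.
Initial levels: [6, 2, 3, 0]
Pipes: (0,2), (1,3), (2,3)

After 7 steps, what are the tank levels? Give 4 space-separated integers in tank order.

Step 1: flows [0->2,1->3,2->3] -> levels [5 1 3 2]
Step 2: flows [0->2,3->1,2->3] -> levels [4 2 3 2]
Step 3: flows [0->2,1=3,2->3] -> levels [3 2 3 3]
Step 4: flows [0=2,3->1,2=3] -> levels [3 3 3 2]
Step 5: flows [0=2,1->3,2->3] -> levels [3 2 2 4]
Step 6: flows [0->2,3->1,3->2] -> levels [2 3 4 2]
Step 7: flows [2->0,1->3,2->3] -> levels [3 2 2 4]

Answer: 3 2 2 4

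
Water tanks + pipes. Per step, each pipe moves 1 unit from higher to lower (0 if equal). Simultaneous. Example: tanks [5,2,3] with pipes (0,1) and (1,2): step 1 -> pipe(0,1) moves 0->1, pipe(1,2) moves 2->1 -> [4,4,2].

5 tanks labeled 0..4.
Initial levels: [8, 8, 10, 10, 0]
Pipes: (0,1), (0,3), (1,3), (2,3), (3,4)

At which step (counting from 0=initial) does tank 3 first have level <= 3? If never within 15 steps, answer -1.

Step 1: flows [0=1,3->0,3->1,2=3,3->4] -> levels [9 9 10 7 1]
Step 2: flows [0=1,0->3,1->3,2->3,3->4] -> levels [8 8 9 9 2]
Step 3: flows [0=1,3->0,3->1,2=3,3->4] -> levels [9 9 9 6 3]
Step 4: flows [0=1,0->3,1->3,2->3,3->4] -> levels [8 8 8 8 4]
Step 5: flows [0=1,0=3,1=3,2=3,3->4] -> levels [8 8 8 7 5]
Step 6: flows [0=1,0->3,1->3,2->3,3->4] -> levels [7 7 7 9 6]
Step 7: flows [0=1,3->0,3->1,3->2,3->4] -> levels [8 8 8 5 7]
Step 8: flows [0=1,0->3,1->3,2->3,4->3] -> levels [7 7 7 9 6]
  -> period-2 cycle (repeats step 6); tank 3 never drops to <=3
Tank 3 never reaches <=3 within 15 steps

Answer: -1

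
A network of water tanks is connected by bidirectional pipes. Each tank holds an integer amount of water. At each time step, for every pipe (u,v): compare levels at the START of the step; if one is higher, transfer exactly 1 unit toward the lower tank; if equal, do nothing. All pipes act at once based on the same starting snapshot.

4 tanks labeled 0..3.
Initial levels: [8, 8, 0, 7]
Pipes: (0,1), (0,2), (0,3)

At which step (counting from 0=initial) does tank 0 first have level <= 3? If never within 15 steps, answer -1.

Step 1: flows [0=1,0->2,0->3] -> levels [6 8 1 8]
Step 2: flows [1->0,0->2,3->0] -> levels [7 7 2 7]
Step 3: flows [0=1,0->2,0=3] -> levels [6 7 3 7]
Step 4: flows [1->0,0->2,3->0] -> levels [7 6 4 6]
Step 5: flows [0->1,0->2,0->3] -> levels [4 7 5 7]
Step 6: flows [1->0,2->0,3->0] -> levels [7 6 4 6]
  -> period-2 cycle (repeats step 4); tank 0 never drops to <=3
Tank 0 never reaches <=3 within 15 steps

Answer: -1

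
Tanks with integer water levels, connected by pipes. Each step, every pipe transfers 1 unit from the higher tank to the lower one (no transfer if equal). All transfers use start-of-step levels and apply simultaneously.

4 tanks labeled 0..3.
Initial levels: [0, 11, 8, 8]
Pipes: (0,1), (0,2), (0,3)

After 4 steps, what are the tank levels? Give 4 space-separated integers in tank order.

Answer: 6 7 7 7

Derivation:
Step 1: flows [1->0,2->0,3->0] -> levels [3 10 7 7]
Step 2: flows [1->0,2->0,3->0] -> levels [6 9 6 6]
Step 3: flows [1->0,0=2,0=3] -> levels [7 8 6 6]
Step 4: flows [1->0,0->2,0->3] -> levels [6 7 7 7]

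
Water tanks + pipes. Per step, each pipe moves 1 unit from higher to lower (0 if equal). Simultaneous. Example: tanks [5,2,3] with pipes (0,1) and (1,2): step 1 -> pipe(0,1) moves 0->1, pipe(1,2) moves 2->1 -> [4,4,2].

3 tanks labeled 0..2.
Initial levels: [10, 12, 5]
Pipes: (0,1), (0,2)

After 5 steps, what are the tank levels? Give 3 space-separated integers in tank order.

Step 1: flows [1->0,0->2] -> levels [10 11 6]
Step 2: flows [1->0,0->2] -> levels [10 10 7]
Step 3: flows [0=1,0->2] -> levels [9 10 8]
Step 4: flows [1->0,0->2] -> levels [9 9 9]
Step 5: flows [0=1,0=2] -> levels [9 9 9]

Answer: 9 9 9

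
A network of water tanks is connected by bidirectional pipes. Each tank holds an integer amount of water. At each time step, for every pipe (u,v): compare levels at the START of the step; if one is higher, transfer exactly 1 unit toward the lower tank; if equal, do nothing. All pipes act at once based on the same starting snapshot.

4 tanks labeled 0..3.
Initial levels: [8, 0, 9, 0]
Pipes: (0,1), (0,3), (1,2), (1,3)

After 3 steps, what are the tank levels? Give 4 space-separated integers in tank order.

Step 1: flows [0->1,0->3,2->1,1=3] -> levels [6 2 8 1]
Step 2: flows [0->1,0->3,2->1,1->3] -> levels [4 3 7 3]
Step 3: flows [0->1,0->3,2->1,1=3] -> levels [2 5 6 4]

Answer: 2 5 6 4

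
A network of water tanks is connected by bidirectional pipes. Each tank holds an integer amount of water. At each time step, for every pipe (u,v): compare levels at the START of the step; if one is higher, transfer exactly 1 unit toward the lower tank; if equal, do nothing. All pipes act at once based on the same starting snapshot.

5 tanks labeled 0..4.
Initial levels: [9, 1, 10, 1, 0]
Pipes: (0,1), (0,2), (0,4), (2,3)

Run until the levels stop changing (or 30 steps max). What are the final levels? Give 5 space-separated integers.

Answer: 3 5 5 4 4

Derivation:
Step 1: flows [0->1,2->0,0->4,2->3] -> levels [8 2 8 2 1]
Step 2: flows [0->1,0=2,0->4,2->3] -> levels [6 3 7 3 2]
Step 3: flows [0->1,2->0,0->4,2->3] -> levels [5 4 5 4 3]
Step 4: flows [0->1,0=2,0->4,2->3] -> levels [3 5 4 5 4]
Step 5: flows [1->0,2->0,4->0,3->2] -> levels [6 4 4 4 3]
Step 6: flows [0->1,0->2,0->4,2=3] -> levels [3 5 5 4 4]
Step 7: flows [1->0,2->0,4->0,2->3] -> levels [6 4 3 5 3]
Step 8: flows [0->1,0->2,0->4,3->2] -> levels [3 5 5 4 4]
  -> period-2 cycle: step 8 state = step 6 state; never stabilizes
  -> state at step 30: (30-6) mod 2 = 0, same as step 6 -> [3 5 5 4 4]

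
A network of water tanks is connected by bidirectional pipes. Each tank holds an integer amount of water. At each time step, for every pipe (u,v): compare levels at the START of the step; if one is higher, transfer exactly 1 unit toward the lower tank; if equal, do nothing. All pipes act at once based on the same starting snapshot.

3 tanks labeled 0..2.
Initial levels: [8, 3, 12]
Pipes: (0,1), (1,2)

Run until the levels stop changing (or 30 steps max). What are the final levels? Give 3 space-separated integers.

Answer: 7 9 7

Derivation:
Step 1: flows [0->1,2->1] -> levels [7 5 11]
Step 2: flows [0->1,2->1] -> levels [6 7 10]
Step 3: flows [1->0,2->1] -> levels [7 7 9]
Step 4: flows [0=1,2->1] -> levels [7 8 8]
Step 5: flows [1->0,1=2] -> levels [8 7 8]
Step 6: flows [0->1,2->1] -> levels [7 9 7]
Step 7: flows [1->0,1->2] -> levels [8 7 8]
  -> period-2 cycle: step 7 state = step 5 state; never stabilizes
  -> state at step 30: (30-5) mod 2 = 1, same as step 6 -> [7 9 7]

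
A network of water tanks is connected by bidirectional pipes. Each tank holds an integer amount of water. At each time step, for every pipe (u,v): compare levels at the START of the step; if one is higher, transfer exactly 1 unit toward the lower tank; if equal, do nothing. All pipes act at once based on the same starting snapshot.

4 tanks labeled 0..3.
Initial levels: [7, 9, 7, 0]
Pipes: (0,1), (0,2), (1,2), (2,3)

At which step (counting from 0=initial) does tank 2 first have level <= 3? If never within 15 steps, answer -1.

Step 1: flows [1->0,0=2,1->2,2->3] -> levels [8 7 7 1]
Step 2: flows [0->1,0->2,1=2,2->3] -> levels [6 8 7 2]
Step 3: flows [1->0,2->0,1->2,2->3] -> levels [8 6 6 3]
Step 4: flows [0->1,0->2,1=2,2->3] -> levels [6 7 6 4]
Step 5: flows [1->0,0=2,1->2,2->3] -> levels [7 5 6 5]
Step 6: flows [0->1,0->2,2->1,2->3] -> levels [5 7 5 6]
Step 7: flows [1->0,0=2,1->2,3->2] -> levels [6 5 7 5]
Step 8: flows [0->1,2->0,2->1,2->3] -> levels [6 7 4 6]
Step 9: flows [1->0,0->2,1->2,3->2] -> levels [6 5 7 5]
  -> period-2 cycle (repeats step 7); tank 2 never drops to <=3
Tank 2 never reaches <=3 within 15 steps

Answer: -1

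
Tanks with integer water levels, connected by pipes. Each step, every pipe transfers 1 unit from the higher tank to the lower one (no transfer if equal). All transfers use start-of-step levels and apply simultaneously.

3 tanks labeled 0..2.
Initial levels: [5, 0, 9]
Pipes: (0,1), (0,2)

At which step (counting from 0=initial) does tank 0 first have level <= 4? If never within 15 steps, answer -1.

Step 1: flows [0->1,2->0] -> levels [5 1 8]
Step 2: flows [0->1,2->0] -> levels [5 2 7]
Step 3: flows [0->1,2->0] -> levels [5 3 6]
Step 4: flows [0->1,2->0] -> levels [5 4 5]
Step 5: flows [0->1,0=2] -> levels [4 5 5]
Tank 0 first reaches <=4 at step 5

Answer: 5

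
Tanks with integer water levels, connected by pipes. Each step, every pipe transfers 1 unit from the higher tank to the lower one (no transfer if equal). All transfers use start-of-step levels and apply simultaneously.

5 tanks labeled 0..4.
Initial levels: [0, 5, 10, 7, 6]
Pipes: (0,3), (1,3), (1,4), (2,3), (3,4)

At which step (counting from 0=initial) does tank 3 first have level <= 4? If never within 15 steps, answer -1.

Answer: 5

Derivation:
Step 1: flows [3->0,3->1,4->1,2->3,3->4] -> levels [1 7 9 5 6]
Step 2: flows [3->0,1->3,1->4,2->3,4->3] -> levels [2 5 8 7 6]
Step 3: flows [3->0,3->1,4->1,2->3,3->4] -> levels [3 7 7 5 6]
Step 4: flows [3->0,1->3,1->4,2->3,4->3] -> levels [4 5 6 7 6]
Step 5: flows [3->0,3->1,4->1,3->2,3->4] -> levels [5 7 7 3 6]
Tank 3 first reaches <=4 at step 5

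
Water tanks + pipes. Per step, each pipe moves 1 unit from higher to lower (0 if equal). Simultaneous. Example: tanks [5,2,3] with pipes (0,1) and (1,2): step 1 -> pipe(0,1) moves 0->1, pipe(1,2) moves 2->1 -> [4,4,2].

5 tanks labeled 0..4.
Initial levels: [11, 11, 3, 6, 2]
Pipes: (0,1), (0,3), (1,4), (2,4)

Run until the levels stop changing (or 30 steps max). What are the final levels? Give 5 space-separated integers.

Step 1: flows [0=1,0->3,1->4,2->4] -> levels [10 10 2 7 4]
Step 2: flows [0=1,0->3,1->4,4->2] -> levels [9 9 3 8 4]
Step 3: flows [0=1,0->3,1->4,4->2] -> levels [8 8 4 9 4]
Step 4: flows [0=1,3->0,1->4,2=4] -> levels [9 7 4 8 5]
Step 5: flows [0->1,0->3,1->4,4->2] -> levels [7 7 5 9 5]
Step 6: flows [0=1,3->0,1->4,2=4] -> levels [8 6 5 8 6]
Step 7: flows [0->1,0=3,1=4,4->2] -> levels [7 7 6 8 5]
Step 8: flows [0=1,3->0,1->4,2->4] -> levels [8 6 5 7 7]
Step 9: flows [0->1,0->3,4->1,4->2] -> levels [6 8 6 8 5]
Step 10: flows [1->0,3->0,1->4,2->4] -> levels [8 6 5 7 7]
  -> period-2 cycle: step 10 state = step 8 state; never stabilizes
  -> state at step 30: (30-8) mod 2 = 0, same as step 8 -> [8 6 5 7 7]

Answer: 8 6 5 7 7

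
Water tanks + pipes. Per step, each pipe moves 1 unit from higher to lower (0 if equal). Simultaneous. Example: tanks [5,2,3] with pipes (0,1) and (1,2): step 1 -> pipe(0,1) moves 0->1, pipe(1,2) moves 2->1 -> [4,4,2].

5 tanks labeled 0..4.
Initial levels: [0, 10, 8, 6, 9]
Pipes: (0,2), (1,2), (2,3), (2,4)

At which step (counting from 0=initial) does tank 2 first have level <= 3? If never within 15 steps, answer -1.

Answer: -1

Derivation:
Step 1: flows [2->0,1->2,2->3,4->2] -> levels [1 9 8 7 8]
Step 2: flows [2->0,1->2,2->3,2=4] -> levels [2 8 7 8 8]
Step 3: flows [2->0,1->2,3->2,4->2] -> levels [3 7 9 7 7]
Step 4: flows [2->0,2->1,2->3,2->4] -> levels [4 8 5 8 8]
Step 5: flows [2->0,1->2,3->2,4->2] -> levels [5 7 7 7 7]
Step 6: flows [2->0,1=2,2=3,2=4] -> levels [6 7 6 7 7]
Step 7: flows [0=2,1->2,3->2,4->2] -> levels [6 6 9 6 6]
Step 8: flows [2->0,2->1,2->3,2->4] -> levels [7 7 5 7 7]
Step 9: flows [0->2,1->2,3->2,4->2] -> levels [6 6 9 6 6]
  -> period-2 cycle (repeats step 7); tank 2 never drops to <=3
Tank 2 never reaches <=3 within 15 steps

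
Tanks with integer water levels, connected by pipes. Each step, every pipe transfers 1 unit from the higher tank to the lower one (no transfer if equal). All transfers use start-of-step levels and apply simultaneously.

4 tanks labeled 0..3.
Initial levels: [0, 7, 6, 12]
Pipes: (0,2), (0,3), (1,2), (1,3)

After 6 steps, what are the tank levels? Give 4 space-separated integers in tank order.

Step 1: flows [2->0,3->0,1->2,3->1] -> levels [2 7 6 10]
Step 2: flows [2->0,3->0,1->2,3->1] -> levels [4 7 6 8]
Step 3: flows [2->0,3->0,1->2,3->1] -> levels [6 7 6 6]
Step 4: flows [0=2,0=3,1->2,1->3] -> levels [6 5 7 7]
Step 5: flows [2->0,3->0,2->1,3->1] -> levels [8 7 5 5]
Step 6: flows [0->2,0->3,1->2,1->3] -> levels [6 5 7 7]

Answer: 6 5 7 7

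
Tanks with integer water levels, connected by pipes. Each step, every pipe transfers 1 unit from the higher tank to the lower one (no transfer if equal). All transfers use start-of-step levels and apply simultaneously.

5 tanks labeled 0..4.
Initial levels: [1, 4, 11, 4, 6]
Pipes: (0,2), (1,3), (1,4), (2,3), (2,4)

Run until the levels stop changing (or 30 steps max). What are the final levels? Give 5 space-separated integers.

Answer: 5 4 3 7 7

Derivation:
Step 1: flows [2->0,1=3,4->1,2->3,2->4] -> levels [2 5 8 5 6]
Step 2: flows [2->0,1=3,4->1,2->3,2->4] -> levels [3 6 5 6 6]
Step 3: flows [2->0,1=3,1=4,3->2,4->2] -> levels [4 6 6 5 5]
Step 4: flows [2->0,1->3,1->4,2->3,2->4] -> levels [5 4 3 7 7]
Step 5: flows [0->2,3->1,4->1,3->2,4->2] -> levels [4 6 6 5 5]
  -> period-2 cycle: step 5 state = step 3 state; never stabilizes
  -> state at step 30: (30-3) mod 2 = 1, same as step 4 -> [5 4 3 7 7]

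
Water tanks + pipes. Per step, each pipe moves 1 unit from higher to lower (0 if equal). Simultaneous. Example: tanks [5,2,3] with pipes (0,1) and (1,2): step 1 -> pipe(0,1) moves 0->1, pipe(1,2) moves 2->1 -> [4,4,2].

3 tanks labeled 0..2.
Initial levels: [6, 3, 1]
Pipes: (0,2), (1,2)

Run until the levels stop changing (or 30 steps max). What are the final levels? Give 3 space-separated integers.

Answer: 4 4 2

Derivation:
Step 1: flows [0->2,1->2] -> levels [5 2 3]
Step 2: flows [0->2,2->1] -> levels [4 3 3]
Step 3: flows [0->2,1=2] -> levels [3 3 4]
Step 4: flows [2->0,2->1] -> levels [4 4 2]
Step 5: flows [0->2,1->2] -> levels [3 3 4]
  -> period-2 cycle: step 5 state = step 3 state; never stabilizes
  -> state at step 30: (30-3) mod 2 = 1, same as step 4 -> [4 4 2]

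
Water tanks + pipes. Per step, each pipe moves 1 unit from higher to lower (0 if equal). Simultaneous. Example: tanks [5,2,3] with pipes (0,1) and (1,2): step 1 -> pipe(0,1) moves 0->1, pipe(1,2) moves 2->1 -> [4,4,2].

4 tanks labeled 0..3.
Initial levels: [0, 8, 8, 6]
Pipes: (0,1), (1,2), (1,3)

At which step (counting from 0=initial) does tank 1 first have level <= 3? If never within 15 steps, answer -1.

Answer: -1

Derivation:
Step 1: flows [1->0,1=2,1->3] -> levels [1 6 8 7]
Step 2: flows [1->0,2->1,3->1] -> levels [2 7 7 6]
Step 3: flows [1->0,1=2,1->3] -> levels [3 5 7 7]
Step 4: flows [1->0,2->1,3->1] -> levels [4 6 6 6]
Step 5: flows [1->0,1=2,1=3] -> levels [5 5 6 6]
Step 6: flows [0=1,2->1,3->1] -> levels [5 7 5 5]
Step 7: flows [1->0,1->2,1->3] -> levels [6 4 6 6]
Step 8: flows [0->1,2->1,3->1] -> levels [5 7 5 5]
  -> period-2 cycle (repeats step 6); tank 1 never drops to <=3
Tank 1 never reaches <=3 within 15 steps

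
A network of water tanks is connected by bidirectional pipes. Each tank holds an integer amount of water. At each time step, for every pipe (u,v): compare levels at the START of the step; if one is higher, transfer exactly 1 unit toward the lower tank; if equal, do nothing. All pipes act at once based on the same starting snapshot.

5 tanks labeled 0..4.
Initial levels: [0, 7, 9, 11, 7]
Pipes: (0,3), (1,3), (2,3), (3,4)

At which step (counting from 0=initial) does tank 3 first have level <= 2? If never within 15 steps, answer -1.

Step 1: flows [3->0,3->1,3->2,3->4] -> levels [1 8 10 7 8]
Step 2: flows [3->0,1->3,2->3,4->3] -> levels [2 7 9 9 7]
Step 3: flows [3->0,3->1,2=3,3->4] -> levels [3 8 9 6 8]
Step 4: flows [3->0,1->3,2->3,4->3] -> levels [4 7 8 8 7]
Step 5: flows [3->0,3->1,2=3,3->4] -> levels [5 8 8 5 8]
Step 6: flows [0=3,1->3,2->3,4->3] -> levels [5 7 7 8 7]
Step 7: flows [3->0,3->1,3->2,3->4] -> levels [6 8 8 4 8]
Step 8: flows [0->3,1->3,2->3,4->3] -> levels [5 7 7 8 7]
  -> period-2 cycle (repeats step 6); tank 3 never drops to <=2
Tank 3 never reaches <=2 within 15 steps

Answer: -1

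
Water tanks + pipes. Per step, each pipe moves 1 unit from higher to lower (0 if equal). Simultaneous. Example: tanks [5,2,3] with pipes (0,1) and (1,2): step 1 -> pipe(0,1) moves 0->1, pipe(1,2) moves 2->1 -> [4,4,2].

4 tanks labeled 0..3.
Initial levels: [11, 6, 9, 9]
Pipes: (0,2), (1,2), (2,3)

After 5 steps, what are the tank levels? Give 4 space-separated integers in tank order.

Step 1: flows [0->2,2->1,2=3] -> levels [10 7 9 9]
Step 2: flows [0->2,2->1,2=3] -> levels [9 8 9 9]
Step 3: flows [0=2,2->1,2=3] -> levels [9 9 8 9]
Step 4: flows [0->2,1->2,3->2] -> levels [8 8 11 8]
Step 5: flows [2->0,2->1,2->3] -> levels [9 9 8 9]

Answer: 9 9 8 9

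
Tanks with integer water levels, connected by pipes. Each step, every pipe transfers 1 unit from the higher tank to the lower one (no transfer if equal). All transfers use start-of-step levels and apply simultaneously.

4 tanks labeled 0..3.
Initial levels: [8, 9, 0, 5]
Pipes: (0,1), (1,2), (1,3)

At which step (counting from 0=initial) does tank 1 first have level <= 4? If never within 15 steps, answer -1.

Step 1: flows [1->0,1->2,1->3] -> levels [9 6 1 6]
Step 2: flows [0->1,1->2,1=3] -> levels [8 6 2 6]
Step 3: flows [0->1,1->2,1=3] -> levels [7 6 3 6]
Step 4: flows [0->1,1->2,1=3] -> levels [6 6 4 6]
Step 5: flows [0=1,1->2,1=3] -> levels [6 5 5 6]
Step 6: flows [0->1,1=2,3->1] -> levels [5 7 5 5]
Step 7: flows [1->0,1->2,1->3] -> levels [6 4 6 6]
Tank 1 first reaches <=4 at step 7

Answer: 7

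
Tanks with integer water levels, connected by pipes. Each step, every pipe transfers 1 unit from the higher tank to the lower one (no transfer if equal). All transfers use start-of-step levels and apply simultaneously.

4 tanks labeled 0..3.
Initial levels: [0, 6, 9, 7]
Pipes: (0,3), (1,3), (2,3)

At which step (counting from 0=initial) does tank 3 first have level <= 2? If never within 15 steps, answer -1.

Step 1: flows [3->0,3->1,2->3] -> levels [1 7 8 6]
Step 2: flows [3->0,1->3,2->3] -> levels [2 6 7 7]
Step 3: flows [3->0,3->1,2=3] -> levels [3 7 7 5]
Step 4: flows [3->0,1->3,2->3] -> levels [4 6 6 6]
Step 5: flows [3->0,1=3,2=3] -> levels [5 6 6 5]
Step 6: flows [0=3,1->3,2->3] -> levels [5 5 5 7]
Step 7: flows [3->0,3->1,3->2] -> levels [6 6 6 4]
Step 8: flows [0->3,1->3,2->3] -> levels [5 5 5 7]
  -> period-2 cycle (repeats step 6); tank 3 never drops to <=2
Tank 3 never reaches <=2 within 15 steps

Answer: -1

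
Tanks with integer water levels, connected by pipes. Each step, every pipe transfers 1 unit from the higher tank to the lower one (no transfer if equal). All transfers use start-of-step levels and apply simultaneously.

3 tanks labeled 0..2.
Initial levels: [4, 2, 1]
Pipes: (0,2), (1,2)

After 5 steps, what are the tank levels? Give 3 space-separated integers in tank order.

Step 1: flows [0->2,1->2] -> levels [3 1 3]
Step 2: flows [0=2,2->1] -> levels [3 2 2]
Step 3: flows [0->2,1=2] -> levels [2 2 3]
Step 4: flows [2->0,2->1] -> levels [3 3 1]
Step 5: flows [0->2,1->2] -> levels [2 2 3]

Answer: 2 2 3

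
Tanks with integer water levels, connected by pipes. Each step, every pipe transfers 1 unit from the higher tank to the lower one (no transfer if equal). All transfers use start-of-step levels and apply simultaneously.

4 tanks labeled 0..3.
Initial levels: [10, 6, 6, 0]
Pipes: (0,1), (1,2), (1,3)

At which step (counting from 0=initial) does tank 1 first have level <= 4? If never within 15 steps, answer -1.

Answer: 7

Derivation:
Step 1: flows [0->1,1=2,1->3] -> levels [9 6 6 1]
Step 2: flows [0->1,1=2,1->3] -> levels [8 6 6 2]
Step 3: flows [0->1,1=2,1->3] -> levels [7 6 6 3]
Step 4: flows [0->1,1=2,1->3] -> levels [6 6 6 4]
Step 5: flows [0=1,1=2,1->3] -> levels [6 5 6 5]
Step 6: flows [0->1,2->1,1=3] -> levels [5 7 5 5]
Step 7: flows [1->0,1->2,1->3] -> levels [6 4 6 6]
Tank 1 first reaches <=4 at step 7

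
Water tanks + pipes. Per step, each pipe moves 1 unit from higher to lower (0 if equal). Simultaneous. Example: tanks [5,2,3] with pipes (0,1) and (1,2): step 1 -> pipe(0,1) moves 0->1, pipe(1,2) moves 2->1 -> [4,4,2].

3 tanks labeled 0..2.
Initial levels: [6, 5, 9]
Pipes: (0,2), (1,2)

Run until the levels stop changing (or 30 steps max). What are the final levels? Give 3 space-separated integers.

Answer: 7 7 6

Derivation:
Step 1: flows [2->0,2->1] -> levels [7 6 7]
Step 2: flows [0=2,2->1] -> levels [7 7 6]
Step 3: flows [0->2,1->2] -> levels [6 6 8]
Step 4: flows [2->0,2->1] -> levels [7 7 6]
  -> period-2 cycle: step 4 state = step 2 state; never stabilizes
  -> state at step 30: (30-2) mod 2 = 0, same as step 2 -> [7 7 6]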